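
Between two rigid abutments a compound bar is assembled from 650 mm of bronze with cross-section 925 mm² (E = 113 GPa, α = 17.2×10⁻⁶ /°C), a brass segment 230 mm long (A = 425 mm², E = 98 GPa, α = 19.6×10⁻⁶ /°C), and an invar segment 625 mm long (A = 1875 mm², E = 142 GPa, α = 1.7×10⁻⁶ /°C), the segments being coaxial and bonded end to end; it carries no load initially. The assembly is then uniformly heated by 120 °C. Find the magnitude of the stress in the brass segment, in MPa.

σ ≈ 336 MPa (compressive)

If the supports were absent, the total length change would be Σ αᵢΔT Lᵢ = 17.2×10⁻⁶×120×650 + 19.6×10⁻⁶×120×230 + 1.7×10⁻⁶×120×625 = 2.01 mm.
The walls prevent any net length change, so an axial force P (same in every segment) develops. Compatibility: P · Σ Lᵢ/(AᵢEᵢ) = δ_free.
Σ Lᵢ/(AᵢEᵢ) = 650/(925×113×10³) + 230/(425×98×10³) + 625/(1875×142×10³) = 1.409×10⁻⁵ mm/N.
Hence P = δ_free / Σ(L/AE) = 2.01/1.409×10⁻⁵ = 142.7 kN (compressive).
σ_{brass} = P / A = 142700 / 425 = 335.7 MPa.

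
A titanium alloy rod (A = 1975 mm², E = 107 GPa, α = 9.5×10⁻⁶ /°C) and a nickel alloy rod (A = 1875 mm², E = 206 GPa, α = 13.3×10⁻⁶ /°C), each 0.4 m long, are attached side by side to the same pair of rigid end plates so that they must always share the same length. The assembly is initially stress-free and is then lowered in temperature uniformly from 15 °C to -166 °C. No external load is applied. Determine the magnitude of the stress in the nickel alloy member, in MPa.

Equilibrium of a rigid end plate with no external load gives equal and opposite internal forces ±P in the two members. Since α_{nickel alloy} > α_{titanium alloy}, cooling drives the nickel alloy into tension and the titanium alloy into compression.
Setting the final lengths equal and cancelling L: (α₁ − α₂)ΔT = P/(A₁E₁) + P/(A₂E₂).
|α₁ − α₂|·ΔT = 3.8×10⁻⁶ × 181 = 0.0006878.
1/(A₁E₁) + 1/(A₂E₂) = 1/(1975×107×10³) + 1/(1875×206×10³) = 7.321×10⁻⁹ N⁻¹.
P = 0.0006878 / 7.321×10⁻⁹ = 93950 N = 93.95 kN.
σ_{nickel alloy} = P/A₂ = 93950/1875 = 50.11 MPa, tensile.

σ ≈ 50.1 MPa (tensile)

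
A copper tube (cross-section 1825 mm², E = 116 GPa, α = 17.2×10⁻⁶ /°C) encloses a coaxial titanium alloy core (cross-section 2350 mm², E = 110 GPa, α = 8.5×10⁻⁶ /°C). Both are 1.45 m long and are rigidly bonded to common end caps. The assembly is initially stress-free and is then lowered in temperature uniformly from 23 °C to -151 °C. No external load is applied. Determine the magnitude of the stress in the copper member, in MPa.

σ ≈ 96.5 MPa (tensile)

The copper has the larger α, so on cooling it would change length more than the titanium alloy if both were free. The rigid plates force a common final length, so the copper is put into tension and the titanium alloy into compression, with equal and opposite forces P (no external load).
Equating the net (thermal + elastic) strains gives |α₁ − α₂|·ΔT = P·[1/(A₁E₁) + 1/(A₂E₂)].
|α₁ − α₂|·ΔT = 8.7×10⁻⁶ × 174 = 0.001514.
1/(A₁E₁) + 1/(A₂E₂) = 1/(1825×116×10³) + 1/(2350×110×10³) = 8.592×10⁻⁹ N⁻¹.
So P = 0.001514 / 8.592×10⁻⁹ = 176.2 kN.
σ_{copper} = P/A₁ = 176200/1825 = 96.54 MPa, tensile.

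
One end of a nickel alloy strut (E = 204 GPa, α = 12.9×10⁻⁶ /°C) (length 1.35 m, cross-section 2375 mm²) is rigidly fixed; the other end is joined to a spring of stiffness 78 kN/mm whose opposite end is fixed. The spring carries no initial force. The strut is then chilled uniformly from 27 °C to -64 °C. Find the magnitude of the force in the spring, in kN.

P ≈ 102 kN

The unrestrained thermal change is αΔT L = 12.9×10⁻⁶ × 91 × 1350 = 1.585 mm.
With a force P in the spring, the elastic change of the strut is PL/(AE) and that of the spring is P/k; compatibility requires their sum to equal δ_free.
P [ L/(AE) + 1/k ] = δ_free → P [ 1350/(2375×204×10³) + 1/(78×10³) ] = 1.585.
P = 1.585 / 1.561×10⁻⁵ = 101500 N.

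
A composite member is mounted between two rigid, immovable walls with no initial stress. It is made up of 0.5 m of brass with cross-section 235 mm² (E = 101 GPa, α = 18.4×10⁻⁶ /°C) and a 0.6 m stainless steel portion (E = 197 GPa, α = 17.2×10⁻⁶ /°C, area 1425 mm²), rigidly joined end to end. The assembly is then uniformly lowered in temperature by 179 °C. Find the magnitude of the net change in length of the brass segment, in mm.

If the supports were absent, the total length change would be Σ αᵢΔT Lᵢ = 18.4×10⁻⁶×179×500 + 17.2×10⁻⁶×179×600 = 3.494 mm.
The walls prevent any net length change, so an axial force P (same in every segment) develops. Compatibility: P · Σ Lᵢ/(AᵢEᵢ) = δ_free.
Σ Lᵢ/(AᵢEᵢ) = 500/(235×101×10³) + 600/(1425×197×10³) = 2.32×10⁻⁵ mm/N.
P = 3.494 / 2.32×10⁻⁵ = 150600 N = 150.6 kN, tensile.
For the brass segment, free thermal change = 18.4×10⁻⁶×179×500 = 1.647 mm and elastic change from P = 150600×500/(235×101×10³) = 3.172 mm; these oppose, so the net change is 1.53 mm (segment lengthens).

|ΔL| ≈ 1.53 mm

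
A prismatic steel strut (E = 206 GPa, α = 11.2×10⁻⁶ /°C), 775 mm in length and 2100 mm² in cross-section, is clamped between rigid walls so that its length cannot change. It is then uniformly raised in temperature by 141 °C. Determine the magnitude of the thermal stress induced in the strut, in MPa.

σ ≈ 325 MPa (compressive)

The supports are rigid, so the total axial strain is zero. The restrained thermal strain is ε = αΔT = 11.2×10⁻⁶ × 141 = 1579.2×10⁻⁶.
σ = EαΔT = 206×10³ × 11.2×10⁻⁶ × 141 = 325.3 MPa (compressive; the strut is trying to expand).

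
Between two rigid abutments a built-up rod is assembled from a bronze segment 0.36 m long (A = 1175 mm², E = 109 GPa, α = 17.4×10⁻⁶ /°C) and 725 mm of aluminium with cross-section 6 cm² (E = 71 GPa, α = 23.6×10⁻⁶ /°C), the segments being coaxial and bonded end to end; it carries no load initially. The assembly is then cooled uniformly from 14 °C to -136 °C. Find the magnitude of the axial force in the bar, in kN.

With the walls removed the bar would change length by δ_free = Σ αᵢΔT Lᵢ = 17.4×10⁻⁶×150×360 + 23.6×10⁻⁶×150×725 = 3.506 mm.
Since the ends are fixed, an axial force P builds up, equal in every segment, with P · Σ Lᵢ/(AᵢEᵢ) = δ_free.
Σ Lᵢ/(AᵢEᵢ) = 360/(1175×109×10³) + 725/(600×71×10³) = 1.983×10⁻⁵ mm/N.
Hence P = δ_free / Σ(L/AE) = 3.506/1.983×10⁻⁵ = 176.8 kN (tensile).

P ≈ 177 kN (tensile)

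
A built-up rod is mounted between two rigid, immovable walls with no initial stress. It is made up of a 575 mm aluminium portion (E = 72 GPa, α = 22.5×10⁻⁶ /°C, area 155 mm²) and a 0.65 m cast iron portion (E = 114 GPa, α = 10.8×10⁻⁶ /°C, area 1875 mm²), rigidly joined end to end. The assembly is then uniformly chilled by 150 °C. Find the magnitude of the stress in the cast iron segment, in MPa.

If the supports were absent, the total length change would be Σ αᵢΔT Lᵢ = 22.5×10⁻⁶×150×575 + 10.8×10⁻⁶×150×650 = 2.994 mm.
The walls prevent any net length change, so an axial force P (same in every segment) develops. Compatibility: P · Σ Lᵢ/(AᵢEᵢ) = δ_free.
The series flexibility is Σ Lᵢ/(AᵢEᵢ) = 575/(155×72×10³) + 650/(1875×114×10³) = 5.456×10⁻⁵ mm/N.
So P = 2.994 / 5.456×10⁻⁵ = 54.86 kN, tensile.
σ_{cast iron} = P / A = 54860 / 1875 = 29.26 MPa.

σ ≈ 29.3 MPa (tensile)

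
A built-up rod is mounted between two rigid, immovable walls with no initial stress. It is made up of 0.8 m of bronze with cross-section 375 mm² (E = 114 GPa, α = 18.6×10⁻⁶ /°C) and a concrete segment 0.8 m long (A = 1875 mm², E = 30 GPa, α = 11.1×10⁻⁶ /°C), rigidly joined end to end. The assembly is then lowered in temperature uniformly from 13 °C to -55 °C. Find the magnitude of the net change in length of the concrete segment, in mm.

If the supports were absent, the total length change would be Σ αᵢΔT Lᵢ = 18.6×10⁻⁶×68×800 + 11.1×10⁻⁶×68×800 = 1.616 mm.
The walls prevent any net length change, so an axial force P (same in every segment) develops. Compatibility: P · Σ Lᵢ/(AᵢEᵢ) = δ_free.
Σ Lᵢ/(AᵢEᵢ) = 800/(375×114×10³) + 800/(1875×30×10³) = 3.294×10⁻⁵ mm/N.
So P = 1.616 / 3.294×10⁻⁵ = 49.06 kN, tensile.
For the concrete segment, free thermal change = 11.1×10⁻⁶×68×800 = 0.6038 mm and elastic change from P = 49060×800/(1875×30×10³) = 0.6977 mm; these oppose, so the net change is 0.0938 mm (segment lengthens).

|ΔL| ≈ 0.0938 mm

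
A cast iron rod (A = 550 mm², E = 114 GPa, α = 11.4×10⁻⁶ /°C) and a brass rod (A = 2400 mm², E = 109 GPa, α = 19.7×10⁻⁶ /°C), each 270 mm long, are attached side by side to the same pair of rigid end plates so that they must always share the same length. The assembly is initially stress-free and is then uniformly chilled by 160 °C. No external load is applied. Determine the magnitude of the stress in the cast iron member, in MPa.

Equilibrium of a rigid end plate with no external load gives equal and opposite internal forces ±P in the two members. Since α_{brass} > α_{cast iron}, cooling drives the brass into tension and the cast iron into compression.
Compatibility of the two members (thermal + elastic change equal): (α₁ − α₂)ΔT = P·[1/(A₁E₁) + 1/(A₂E₂)].
|α₁ − α₂|·ΔT = 8.3×10⁻⁶ × 160 = 0.001328.
1/(A₁E₁) + 1/(A₂E₂) = 1/(550×114×10³) + 1/(2400×109×10³) = 1.977×10⁻⁸ N⁻¹.
P = 0.001328 / 1.977×10⁻⁸ = 67170 N = 67.17 kN.
σ_{cast iron} = P/A₁ = 67170/550 = 122.1 MPa, compressive.

σ ≈ 122 MPa (compressive)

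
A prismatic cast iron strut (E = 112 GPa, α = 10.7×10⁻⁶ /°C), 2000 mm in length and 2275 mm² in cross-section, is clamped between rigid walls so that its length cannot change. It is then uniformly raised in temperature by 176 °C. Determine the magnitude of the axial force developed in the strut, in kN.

P ≈ 480 kN (compressive)

The ends cannot move, so σ = EαΔT = 112×10³ × 10.7×10⁻⁶ × 176 = 210.9 MPa.
Then P = σA = 210.9 × 2275 mm² = 479.8 kN, compressive.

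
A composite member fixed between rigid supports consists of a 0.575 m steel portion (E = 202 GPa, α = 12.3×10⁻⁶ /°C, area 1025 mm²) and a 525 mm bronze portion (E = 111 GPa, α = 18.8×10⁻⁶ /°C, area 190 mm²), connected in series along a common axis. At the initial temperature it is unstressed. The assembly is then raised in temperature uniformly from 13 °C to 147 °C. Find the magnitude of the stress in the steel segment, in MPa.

If the supports were absent, the total length change would be Σ αᵢΔT Lᵢ = 12.3×10⁻⁶×134×575 + 18.8×10⁻⁶×134×525 = 2.27 mm.
Since the ends are fixed, an axial force P builds up, equal in every segment, with P · Σ Lᵢ/(AᵢEᵢ) = δ_free.
Σ Lᵢ/(AᵢEᵢ) = 575/(1025×202×10³) + 525/(190×111×10³) = 2.767×10⁻⁵ mm/N.
Hence P = δ_free / Σ(L/AE) = 2.27/2.767×10⁻⁵ = 82.05 kN (compressive).
σ_{steel} = P / A = 82050 / 1025 = 80.05 MPa.

σ ≈ 80 MPa (compressive)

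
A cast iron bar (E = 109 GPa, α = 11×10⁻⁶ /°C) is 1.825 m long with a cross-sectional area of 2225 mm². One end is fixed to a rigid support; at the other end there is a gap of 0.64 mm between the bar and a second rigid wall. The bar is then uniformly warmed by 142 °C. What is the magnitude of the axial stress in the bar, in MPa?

If the wall were absent the bar would grow by αΔT L = 11×10⁻⁶ × 142 × 1825 = 2.851 mm.
The gap closes (δ_free > 0.64 mm) and the wall then resists a further 2.851 − 0.64 = 2.211 mm of expansion.
So σ = E(δ_free − g)/L = 109×10³ × 2.211/1825 = 132 MPa.

σ ≈ 132 MPa (compressive)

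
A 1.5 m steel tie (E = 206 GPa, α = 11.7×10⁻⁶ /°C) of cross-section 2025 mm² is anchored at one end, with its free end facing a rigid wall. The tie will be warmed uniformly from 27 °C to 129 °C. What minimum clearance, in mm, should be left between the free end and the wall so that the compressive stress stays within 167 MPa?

With no wall the tie would lengthen by αΔT L = 11.7×10⁻⁶ × 102 × 1500 = 1.79 mm.
A stress of 167 MPa corresponds to the wall pushing the tie back by σL/E = 167×1500/(206×10³) = 1.216 mm.
The gap must absorb the remainder: g_min = 1.79 − 1.216 = 0.5741 mm.

g ≈ 0.574 mm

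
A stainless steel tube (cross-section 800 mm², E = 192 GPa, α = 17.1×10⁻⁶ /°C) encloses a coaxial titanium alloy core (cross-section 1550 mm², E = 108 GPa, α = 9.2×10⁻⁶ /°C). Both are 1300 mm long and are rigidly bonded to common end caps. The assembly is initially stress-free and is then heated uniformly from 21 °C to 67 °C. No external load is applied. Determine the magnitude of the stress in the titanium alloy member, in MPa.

σ ≈ 18.8 MPa (tensile)

Equilibrium of a rigid end plate with no external load gives equal and opposite internal forces ±P in the two members. Since α_{stainless steel} > α_{titanium alloy}, heating drives the stainless steel into compression and the titanium alloy into tension.
Compatibility of the two members (thermal + elastic change equal): (α₁ − α₂)ΔT = P·[1/(A₁E₁) + 1/(A₂E₂)].
|α₁ − α₂|·ΔT = 7.9×10⁻⁶ × 46 = 0.0003634.
1/(A₁E₁) + 1/(A₂E₂) = 1/(800×192×10³) + 1/(1550×108×10³) = 1.248×10⁻⁸ N⁻¹.
So P = 0.0003634 / 1.248×10⁻⁸ = 29.11 kN.
σ_{titanium alloy} = P/A₂ = 29110/1550 = 18.78 MPa, tensile.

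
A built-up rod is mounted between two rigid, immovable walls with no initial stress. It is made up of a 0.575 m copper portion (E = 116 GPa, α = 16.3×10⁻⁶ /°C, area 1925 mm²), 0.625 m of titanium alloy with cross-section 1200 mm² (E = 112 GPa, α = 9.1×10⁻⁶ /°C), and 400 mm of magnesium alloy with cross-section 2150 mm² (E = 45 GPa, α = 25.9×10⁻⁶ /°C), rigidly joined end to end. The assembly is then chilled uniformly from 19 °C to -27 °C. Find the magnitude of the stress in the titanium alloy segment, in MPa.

Free thermal contraction of the whole bar: Σ αᵢΔT Lᵢ = 16.3×10⁻⁶×46×575 + 9.1×10⁻⁶×46×625 + 25.9×10⁻⁶×46×400 = 1.169 mm.
The rigid supports impose zero overall length change; the single axial force P common to all segments must satisfy P Σ Lᵢ/(AᵢEᵢ) = δ_free.
Σ Lᵢ/(AᵢEᵢ) = 575/(1925×116×10³) + 625/(1200×112×10³) + 400/(2150×45×10³) = 1.136×10⁻⁵ mm/N.
P = 1.169 / 1.136×10⁻⁵ = 102900 N = 102.9 kN, tensile.
σ_{titanium alloy} = P / A = 102900 / 1200 = 85.78 MPa.

σ ≈ 85.8 MPa (tensile)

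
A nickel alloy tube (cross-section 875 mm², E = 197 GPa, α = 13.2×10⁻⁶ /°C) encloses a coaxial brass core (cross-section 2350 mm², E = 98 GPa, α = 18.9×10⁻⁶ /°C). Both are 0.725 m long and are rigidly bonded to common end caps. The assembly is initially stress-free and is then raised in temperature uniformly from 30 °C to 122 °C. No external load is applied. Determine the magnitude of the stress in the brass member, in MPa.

σ ≈ 22 MPa (compressive)

The brass has the larger α, so on heating it would change length more than the nickel alloy if both were free. The rigid plates force a common final length, so the brass is put into compression and the nickel alloy into tension, with equal and opposite forces P (no external load).
Setting the final lengths equal and cancelling L: (α₁ − α₂)ΔT = P/(A₁E₁) + P/(A₂E₂).
|α₁ − α₂|·ΔT = 5.7×10⁻⁶ × 92 = 0.0005244.
1/(A₁E₁) + 1/(A₂E₂) = 1/(875×197×10³) + 1/(2350×98×10³) = 1.014×10⁻⁸ N⁻¹.
P = 0.0005244 / 1.014×10⁻⁸ = 51700 N = 51.7 kN.
σ_{brass} = P/A₂ = 51700/2350 = 22 MPa, compressive.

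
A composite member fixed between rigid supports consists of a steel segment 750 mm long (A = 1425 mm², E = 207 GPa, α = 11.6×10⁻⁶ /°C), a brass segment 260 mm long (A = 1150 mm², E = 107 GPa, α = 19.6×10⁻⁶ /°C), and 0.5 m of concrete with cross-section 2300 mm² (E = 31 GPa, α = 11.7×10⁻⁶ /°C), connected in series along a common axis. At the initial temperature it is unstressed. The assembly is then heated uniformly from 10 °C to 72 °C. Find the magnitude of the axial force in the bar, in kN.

Free thermal expansion of the whole bar: Σ αᵢΔT Lᵢ = 11.6×10⁻⁶×62×750 + 19.6×10⁻⁶×62×260 + 11.7×10⁻⁶×62×500 = 1.218 mm.
Since the ends are fixed, an axial force P builds up, equal in every segment, with P · Σ Lᵢ/(AᵢEᵢ) = δ_free.
The series flexibility is Σ Lᵢ/(AᵢEᵢ) = 750/(1425×207×10³) + 260/(1150×107×10³) + 500/(2300×31×10³) = 1.167×10⁻⁵ mm/N.
Hence P = δ_free / Σ(L/AE) = 1.218/1.167×10⁻⁵ = 104.4 kN (compressive).

P ≈ 104 kN (compressive)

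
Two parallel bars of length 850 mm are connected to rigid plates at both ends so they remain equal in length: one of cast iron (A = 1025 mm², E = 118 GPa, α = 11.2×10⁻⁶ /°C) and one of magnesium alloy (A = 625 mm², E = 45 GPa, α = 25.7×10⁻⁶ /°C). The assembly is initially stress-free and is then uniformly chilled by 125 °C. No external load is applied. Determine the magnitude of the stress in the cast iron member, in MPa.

Both members must finish at the same length. With the larger α, the magnesium alloy tends to over-contract; the plates restrain it, putting the magnesium alloy in tension and the cast iron in compression. With no external load the two internal forces are equal and opposite, magnitude P.
Compatibility of the two members (thermal + elastic change equal): (α₁ − α₂)ΔT = P·[1/(A₁E₁) + 1/(A₂E₂)].
|α₁ − α₂|·ΔT = 14.5×10⁻⁶ × 125 = 0.001813.
1/(A₁E₁) + 1/(A₂E₂) = 1/(1025×118×10³) + 1/(625×45×10³) = 4.382×10⁻⁸ N⁻¹.
So P = 0.001813 / 4.382×10⁻⁸ = 41.36 kN.
σ_{cast iron} = P/A₁ = 41360/1025 = 40.35 MPa, compressive.

σ ≈ 40.4 MPa (compressive)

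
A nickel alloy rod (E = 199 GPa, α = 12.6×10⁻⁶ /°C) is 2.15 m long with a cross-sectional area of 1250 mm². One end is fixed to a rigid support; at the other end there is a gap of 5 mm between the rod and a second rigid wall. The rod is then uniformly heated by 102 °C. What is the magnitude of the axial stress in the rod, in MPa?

σ ≈ 0 MPa

If the wall were absent the rod would grow by αΔT L = 12.6×10⁻⁶ × 102 × 2150 = 2.763 mm.
Since δ_free = 2.76 mm is less than the 5 mm gap, the rod never touches the wall. No axial force develops.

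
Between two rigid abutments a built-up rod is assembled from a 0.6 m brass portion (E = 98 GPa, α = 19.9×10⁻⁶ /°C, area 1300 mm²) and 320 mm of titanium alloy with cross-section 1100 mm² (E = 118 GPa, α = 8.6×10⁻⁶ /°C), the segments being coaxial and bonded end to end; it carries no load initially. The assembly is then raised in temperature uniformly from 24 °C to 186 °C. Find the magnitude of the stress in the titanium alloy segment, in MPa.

σ ≈ 302 MPa (compressive)

With the walls removed the bar would change length by δ_free = Σ αᵢΔT Lᵢ = 19.9×10⁻⁶×162×600 + 8.6×10⁻⁶×162×320 = 2.38 mm.
The walls prevent any net length change, so an axial force P (same in every segment) develops. Compatibility: P · Σ Lᵢ/(AᵢEᵢ) = δ_free.
The series flexibility is Σ Lᵢ/(AᵢEᵢ) = 600/(1300×98×10³) + 320/(1100×118×10³) = 7.175×10⁻⁶ mm/N.
Hence P = δ_free / Σ(L/AE) = 2.38/7.175×10⁻⁶ = 331.7 kN (compressive).
σ_{titanium alloy} = P / A = 331700 / 1100 = 301.6 MPa.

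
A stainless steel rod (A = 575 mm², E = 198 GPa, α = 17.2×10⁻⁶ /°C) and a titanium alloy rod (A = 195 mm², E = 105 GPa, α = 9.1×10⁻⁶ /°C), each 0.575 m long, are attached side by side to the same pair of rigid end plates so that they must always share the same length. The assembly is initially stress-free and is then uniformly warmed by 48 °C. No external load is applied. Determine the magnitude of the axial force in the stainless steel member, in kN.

Equilibrium of a rigid end plate with no external load gives equal and opposite internal forces ±P in the two members. Since α_{stainless steel} > α_{titanium alloy}, heating drives the stainless steel into compression and the titanium alloy into tension.
Equating the net (thermal + elastic) strains gives |α₁ − α₂|·ΔT = P·[1/(A₁E₁) + 1/(A₂E₂)].
|α₁ − α₂|·ΔT = 8.1×10⁻⁶ × 48 = 0.0003888.
1/(A₁E₁) + 1/(A₂E₂) = 1/(575×198×10³) + 1/(195×105×10³) = 5.762×10⁻⁸ N⁻¹.
P = 0.0003888 / 5.762×10⁻⁸ = 6747 N = 6.747 kN.

P ≈ 6.75 kN (compressive in the stainless steel)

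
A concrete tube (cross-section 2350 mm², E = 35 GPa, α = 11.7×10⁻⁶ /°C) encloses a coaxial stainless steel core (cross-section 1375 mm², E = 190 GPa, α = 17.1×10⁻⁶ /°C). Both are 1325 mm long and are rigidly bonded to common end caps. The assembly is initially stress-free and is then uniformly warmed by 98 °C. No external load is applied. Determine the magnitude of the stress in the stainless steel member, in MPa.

The stainless steel has the larger α, so on heating it would change length more than the concrete if both were free. The rigid plates force a common final length, so the stainless steel is put into compression and the concrete into tension, with equal and opposite forces P (no external load).
Compatibility of the two members (thermal + elastic change equal): (α₁ − α₂)ΔT = P·[1/(A₁E₁) + 1/(A₂E₂)].
|α₁ − α₂|·ΔT = 5.4×10⁻⁶ × 98 = 0.0005292.
1/(A₁E₁) + 1/(A₂E₂) = 1/(2350×35×10³) + 1/(1375×190×10³) = 1.599×10⁻⁸ N⁻¹.
P = 0.0005292 / 1.599×10⁻⁸ = 33100 N = 33.1 kN.
σ_{stainless steel} = P/A₂ = 33100/1375 = 24.08 MPa, compressive.

σ ≈ 24.1 MPa (compressive)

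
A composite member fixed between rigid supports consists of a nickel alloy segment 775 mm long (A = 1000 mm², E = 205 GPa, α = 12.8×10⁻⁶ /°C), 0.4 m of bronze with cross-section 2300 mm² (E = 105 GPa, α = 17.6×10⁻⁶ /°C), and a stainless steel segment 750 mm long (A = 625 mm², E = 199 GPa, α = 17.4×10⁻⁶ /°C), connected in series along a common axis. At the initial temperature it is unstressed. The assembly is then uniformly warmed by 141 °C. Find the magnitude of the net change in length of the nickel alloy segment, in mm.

If the supports were absent, the total length change would be Σ αᵢΔT Lᵢ = 12.8×10⁻⁶×141×775 + 17.6×10⁻⁶×141×400 + 17.4×10⁻⁶×141×750 = 4.231 mm.
The rigid supports impose zero overall length change; the single axial force P common to all segments must satisfy P Σ Lᵢ/(AᵢEᵢ) = δ_free.
Σ Lᵢ/(AᵢEᵢ) = 775/(1000×205×10³) + 400/(2300×105×10³) + 750/(625×199×10³) = 1.147×10⁻⁵ mm/N.
So P = 4.231 / 1.147×10⁻⁵ = 369 kN, compressive.
For the nickel alloy segment, free thermal change = 12.8×10⁻⁶×141×775 = 1.399 mm and elastic change from P = 369000×775/(1000×205×10³) = 1.395 mm; these oppose, so the net change is 0.00369 mm (segment lengthens).

|ΔL| ≈ 0.00369 mm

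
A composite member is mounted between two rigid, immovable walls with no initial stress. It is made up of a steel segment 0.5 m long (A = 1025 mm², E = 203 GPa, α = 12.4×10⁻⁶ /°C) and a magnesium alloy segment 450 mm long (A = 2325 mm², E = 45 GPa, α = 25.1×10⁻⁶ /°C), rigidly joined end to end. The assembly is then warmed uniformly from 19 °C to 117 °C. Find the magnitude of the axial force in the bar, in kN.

P ≈ 256 kN (compressive)

Free thermal expansion of the whole bar: Σ αᵢΔT Lᵢ = 12.4×10⁻⁶×98×500 + 25.1×10⁻⁶×98×450 = 1.715 mm.
The walls prevent any net length change, so an axial force P (same in every segment) develops. Compatibility: P · Σ Lᵢ/(AᵢEᵢ) = δ_free.
Σ Lᵢ/(AᵢEᵢ) = 500/(1025×203×10³) + 450/(2325×45×10³) = 6.704×10⁻⁶ mm/N.
P = 1.715 / 6.704×10⁻⁶ = 255700 N = 255.7 kN, compressive.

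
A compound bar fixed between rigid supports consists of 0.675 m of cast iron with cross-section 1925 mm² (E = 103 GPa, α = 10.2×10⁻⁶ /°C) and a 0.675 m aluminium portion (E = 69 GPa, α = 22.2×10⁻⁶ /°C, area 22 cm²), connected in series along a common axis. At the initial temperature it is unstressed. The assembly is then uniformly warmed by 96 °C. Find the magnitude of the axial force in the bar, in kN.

P ≈ 267 kN (compressive)

With the walls removed the bar would change length by δ_free = Σ αᵢΔT Lᵢ = 10.2×10⁻⁶×96×675 + 22.2×10⁻⁶×96×675 = 2.1 mm.
The walls prevent any net length change, so an axial force P (same in every segment) develops. Compatibility: P · Σ Lᵢ/(AᵢEᵢ) = δ_free.
Σ Lᵢ/(AᵢEᵢ) = 675/(1925×103×10³) + 675/(2200×69×10³) = 7.851×10⁻⁶ mm/N.
So P = 2.1 / 7.851×10⁻⁶ = 267.4 kN, compressive.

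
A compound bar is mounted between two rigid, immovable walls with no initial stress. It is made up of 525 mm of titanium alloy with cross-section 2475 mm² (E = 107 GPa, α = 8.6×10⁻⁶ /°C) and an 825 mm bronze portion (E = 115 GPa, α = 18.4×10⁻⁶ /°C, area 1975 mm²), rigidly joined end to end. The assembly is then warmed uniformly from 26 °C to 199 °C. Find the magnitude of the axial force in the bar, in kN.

P ≈ 607 kN (compressive)

Free thermal expansion of the whole bar: Σ αᵢΔT Lᵢ = 8.6×10⁻⁶×173×525 + 18.4×10⁻⁶×173×825 = 3.407 mm.
The walls prevent any net length change, so an axial force P (same in every segment) develops. Compatibility: P · Σ Lᵢ/(AᵢEᵢ) = δ_free.
Σ Lᵢ/(AᵢEᵢ) = 525/(2475×107×10³) + 825/(1975×115×10³) = 5.615×10⁻⁶ mm/N.
So P = 3.407 / 5.615×10⁻⁶ = 606.8 kN, compressive.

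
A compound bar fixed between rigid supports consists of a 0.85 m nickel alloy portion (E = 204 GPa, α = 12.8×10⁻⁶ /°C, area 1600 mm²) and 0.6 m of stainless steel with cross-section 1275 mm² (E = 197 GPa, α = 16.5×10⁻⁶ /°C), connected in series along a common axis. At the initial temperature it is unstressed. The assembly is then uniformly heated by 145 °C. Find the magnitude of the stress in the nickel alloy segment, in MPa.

σ ≈ 377 MPa (compressive)

If the supports were absent, the total length change would be Σ αᵢΔT Lᵢ = 12.8×10⁻⁶×145×850 + 16.5×10⁻⁶×145×600 = 3.013 mm.
The walls prevent any net length change, so an axial force P (same in every segment) develops. Compatibility: P · Σ Lᵢ/(AᵢEᵢ) = δ_free.
The series flexibility is Σ Lᵢ/(AᵢEᵢ) = 850/(1600×204×10³) + 600/(1275×197×10³) = 4.993×10⁻⁶ mm/N.
P = 3.013 / 4.993×10⁻⁶ = 603500 N = 603.5 kN, compressive.
σ_{nickel alloy} = P / A = 603500 / 1600 = 377.2 MPa.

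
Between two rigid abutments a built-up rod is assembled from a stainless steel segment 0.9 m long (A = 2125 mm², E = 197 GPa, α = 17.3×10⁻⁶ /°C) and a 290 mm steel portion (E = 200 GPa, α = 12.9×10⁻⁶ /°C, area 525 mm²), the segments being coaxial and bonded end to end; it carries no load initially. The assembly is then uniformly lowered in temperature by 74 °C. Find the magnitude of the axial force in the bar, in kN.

With the walls removed the bar would change length by δ_free = Σ αᵢΔT Lᵢ = 17.3×10⁻⁶×74×900 + 12.9×10⁻⁶×74×290 = 1.429 mm.
The rigid supports impose zero overall length change; the single axial force P common to all segments must satisfy P Σ Lᵢ/(AᵢEᵢ) = δ_free.
The series flexibility is Σ Lᵢ/(AᵢEᵢ) = 900/(2125×197×10³) + 290/(525×200×10³) = 4.912×10⁻⁶ mm/N.
P = 1.429 / 4.912×10⁻⁶ = 290900 N = 290.9 kN, tensile.

P ≈ 291 kN (tensile)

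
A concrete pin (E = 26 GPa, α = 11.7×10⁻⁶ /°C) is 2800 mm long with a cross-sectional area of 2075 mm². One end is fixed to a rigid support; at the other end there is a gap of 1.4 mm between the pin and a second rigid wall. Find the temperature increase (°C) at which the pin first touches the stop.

ΔT ≈ 42.7 °C

The gap closes when αΔT L = 1.4 mm, since the pin is still unstressed at that instant.
So ΔT = g/(αL) = 1.4/(11.7×10⁻⁶ × 2800) = 42.74 °C.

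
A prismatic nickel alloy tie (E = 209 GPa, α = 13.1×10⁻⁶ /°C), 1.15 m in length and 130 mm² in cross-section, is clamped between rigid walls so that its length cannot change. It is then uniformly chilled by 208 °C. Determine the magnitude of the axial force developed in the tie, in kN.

P ≈ 74 kN (tensile)

The ends cannot move, so σ = EαΔT = 209×10³ × 13.1×10⁻⁶ × 208 = 569.5 MPa.
Then P = σA = 569.5 × 130 mm² = 74.03 kN, tensile.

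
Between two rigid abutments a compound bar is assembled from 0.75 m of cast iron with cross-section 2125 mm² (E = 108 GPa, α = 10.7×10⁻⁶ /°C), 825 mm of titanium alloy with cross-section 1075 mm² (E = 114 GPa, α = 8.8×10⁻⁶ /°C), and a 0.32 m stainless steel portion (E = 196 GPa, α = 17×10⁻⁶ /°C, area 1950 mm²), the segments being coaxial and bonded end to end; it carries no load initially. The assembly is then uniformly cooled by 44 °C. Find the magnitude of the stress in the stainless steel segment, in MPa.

If the supports were absent, the total length change would be Σ αᵢΔT Lᵢ = 10.7×10⁻⁶×44×750 + 8.8×10⁻⁶×44×825 + 17×10⁻⁶×44×320 = 0.9119 mm.
The walls prevent any net length change, so an axial force P (same in every segment) develops. Compatibility: P · Σ Lᵢ/(AᵢEᵢ) = δ_free.
The series flexibility is Σ Lᵢ/(AᵢEᵢ) = 750/(2125×108×10³) + 825/(1075×114×10³) + 320/(1950×196×10³) = 1.084×10⁻⁵ mm/N.
So P = 0.9119 / 1.084×10⁻⁵ = 84.15 kN, tensile.
σ_{stainless steel} = P / A = 84150 / 1950 = 43.15 MPa.

σ ≈ 43.2 MPa (tensile)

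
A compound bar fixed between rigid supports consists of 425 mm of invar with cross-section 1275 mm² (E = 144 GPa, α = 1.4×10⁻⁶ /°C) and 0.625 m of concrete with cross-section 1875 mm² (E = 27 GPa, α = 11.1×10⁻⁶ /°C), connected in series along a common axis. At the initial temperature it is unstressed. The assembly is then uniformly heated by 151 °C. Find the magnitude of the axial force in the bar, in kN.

Free thermal expansion of the whole bar: Σ αᵢΔT Lᵢ = 1.4×10⁻⁶×151×425 + 11.1×10⁻⁶×151×625 = 1.137 mm.
Since the ends are fixed, an axial force P builds up, equal in every segment, with P · Σ Lᵢ/(AᵢEᵢ) = δ_free.
Σ Lᵢ/(AᵢEᵢ) = 425/(1275×144×10³) + 625/(1875×27×10³) = 1.466×10⁻⁵ mm/N.
So P = 1.137 / 1.466×10⁻⁵ = 77.58 kN, compressive.

P ≈ 77.6 kN (compressive)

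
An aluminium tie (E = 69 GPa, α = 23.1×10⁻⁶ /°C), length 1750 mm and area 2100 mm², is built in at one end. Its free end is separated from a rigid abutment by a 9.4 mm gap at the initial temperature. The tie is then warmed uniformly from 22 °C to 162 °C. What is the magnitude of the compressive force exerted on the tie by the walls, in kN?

Unrestrained expansion: δ_free = αΔT L = 23.1×10⁻⁶ × 140 × 1750 = 5.659 mm.
Since δ_free = 5.66 mm is less than the 9.4 mm gap, the tie never touches the wall. No axial force develops.

P ≈ 0 kN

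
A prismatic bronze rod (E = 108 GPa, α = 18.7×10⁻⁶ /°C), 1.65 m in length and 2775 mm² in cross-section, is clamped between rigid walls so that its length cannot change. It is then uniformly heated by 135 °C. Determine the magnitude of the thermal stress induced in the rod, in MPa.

The supports are rigid, so the total axial strain is zero. The restrained thermal strain is ε = αΔT = 18.7×10⁻⁶ × 135 = 2524.5×10⁻⁶.
The stress required to suppress this strain is σ = Eε = 108×10³ × 2524.5×10⁻⁶ = 272.6 MPa, compressive since the rod is trying to expand.

σ ≈ 273 MPa (compressive)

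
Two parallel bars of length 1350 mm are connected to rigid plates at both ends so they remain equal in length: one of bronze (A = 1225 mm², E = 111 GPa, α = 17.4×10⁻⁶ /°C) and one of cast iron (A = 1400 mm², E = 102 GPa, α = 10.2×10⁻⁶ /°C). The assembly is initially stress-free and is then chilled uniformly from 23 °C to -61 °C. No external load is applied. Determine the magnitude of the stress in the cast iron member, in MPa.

σ ≈ 30.1 MPa (compressive)

Equilibrium of a rigid end plate with no external load gives equal and opposite internal forces ±P in the two members. Since α_{bronze} > α_{cast iron}, cooling drives the bronze into tension and the cast iron into compression.
Setting the final lengths equal and cancelling L: (α₁ − α₂)ΔT = P/(A₁E₁) + P/(A₂E₂).
|α₁ − α₂|·ΔT = 7.2×10⁻⁶ × 84 = 0.0006048.
1/(A₁E₁) + 1/(A₂E₂) = 1/(1225×111×10³) + 1/(1400×102×10³) = 1.436×10⁻⁸ N⁻¹.
So P = 0.0006048 / 1.436×10⁻⁸ = 42.13 kN.
σ_{cast iron} = P/A₂ = 42130/1400 = 30.09 MPa, compressive.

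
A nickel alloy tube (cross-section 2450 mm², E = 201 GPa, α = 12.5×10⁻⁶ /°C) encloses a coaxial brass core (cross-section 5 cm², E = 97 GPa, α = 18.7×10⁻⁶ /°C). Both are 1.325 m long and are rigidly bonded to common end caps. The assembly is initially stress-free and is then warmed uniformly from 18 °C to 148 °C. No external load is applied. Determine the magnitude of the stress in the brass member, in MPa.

Both members must finish at the same length. With the larger α, the brass tends to over-expand; the plates restrain it, putting the brass in compression and the nickel alloy in tension. With no external load the two internal forces are equal and opposite, magnitude P.
Setting the final lengths equal and cancelling L: (α₁ − α₂)ΔT = P/(A₁E₁) + P/(A₂E₂).
|α₁ − α₂|·ΔT = 6.2×10⁻⁶ × 130 = 0.000806.
1/(A₁E₁) + 1/(A₂E₂) = 1/(2450×201×10³) + 1/(500×97×10³) = 2.265×10⁻⁸ N⁻¹.
So P = 0.000806 / 2.265×10⁻⁸ = 35.59 kN.
σ_{brass} = P/A₂ = 35590/500 = 71.17 MPa, compressive.

σ ≈ 71.2 MPa (compressive)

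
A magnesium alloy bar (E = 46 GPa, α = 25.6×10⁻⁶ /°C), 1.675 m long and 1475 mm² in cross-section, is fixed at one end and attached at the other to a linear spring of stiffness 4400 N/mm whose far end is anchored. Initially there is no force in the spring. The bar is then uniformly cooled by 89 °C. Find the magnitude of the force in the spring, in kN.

If the spring were absent the bar would shorten by αΔT L = 25.6×10⁻⁶ × 89 × 1675 = 3.816 mm.
Let P be the tensile force in the spring. The bar extends elastically by PL/(AE) and the spring stretches by P/k; together these equal δ_free.
So P = δ_free / [L/(AE) + 1/k] = 3.816 / [ 1675/(1475×46×10³) + 1/(4400) ].
P = 3.816 / 0.000252 = 15150 N.

P ≈ 15.1 kN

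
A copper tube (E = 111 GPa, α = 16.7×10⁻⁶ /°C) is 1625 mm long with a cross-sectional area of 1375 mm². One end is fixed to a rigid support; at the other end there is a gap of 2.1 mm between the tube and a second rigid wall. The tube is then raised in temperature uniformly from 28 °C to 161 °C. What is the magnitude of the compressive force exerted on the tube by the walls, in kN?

P ≈ 142 kN

Free thermal elongation = αΔT L = 16.7×10⁻⁶ × 133 × 1625 = 3.609 mm.
This exceeds the 2.1 mm gap, so the wall pushes back. The portion of expansion that must be recovered elastically is δ_free − gap = 3.609 − 2.1 = 1.509 mm.
So σ = E(δ_free − g)/L = 111×10³ × 1.509/1625 = 103.1 MPa.
Force on the wall = σA = 103.1 × 1375 mm² = 141.8 kN.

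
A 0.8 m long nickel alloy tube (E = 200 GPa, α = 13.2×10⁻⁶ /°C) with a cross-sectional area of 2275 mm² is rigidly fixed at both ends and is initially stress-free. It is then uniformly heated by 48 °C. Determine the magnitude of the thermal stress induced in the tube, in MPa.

The supports are rigid, so the total axial strain is zero. The restrained thermal strain is ε = αΔT = 13.2×10⁻⁶ × 48 = 633.6×10⁻⁶.
The stress required to suppress this strain is σ = Eε = 200×10³ × 633.6×10⁻⁶ = 126.7 MPa, compressive since the tube is trying to expand.

σ ≈ 127 MPa (compressive)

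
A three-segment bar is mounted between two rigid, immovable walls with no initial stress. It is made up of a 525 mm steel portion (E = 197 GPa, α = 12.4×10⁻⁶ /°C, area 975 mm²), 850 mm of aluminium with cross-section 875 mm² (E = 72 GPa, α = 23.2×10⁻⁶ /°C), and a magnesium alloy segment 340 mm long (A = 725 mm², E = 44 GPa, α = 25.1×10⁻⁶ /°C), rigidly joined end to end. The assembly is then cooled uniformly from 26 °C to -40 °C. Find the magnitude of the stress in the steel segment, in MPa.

σ ≈ 87.5 MPa (tensile)

If the supports were absent, the total length change would be Σ αᵢΔT Lᵢ = 12.4×10⁻⁶×66×525 + 23.2×10⁻⁶×66×850 + 25.1×10⁻⁶×66×340 = 2.294 mm.
The rigid supports impose zero overall length change; the single axial force P common to all segments must satisfy P Σ Lᵢ/(AᵢEᵢ) = δ_free.
Σ Lᵢ/(AᵢEᵢ) = 525/(975×197×10³) + 850/(875×72×10³) + 340/(725×44×10³) = 2.688×10⁻⁵ mm/N.
P = 2.294 / 2.688×10⁻⁵ = 85350 N = 85.35 kN, tensile.
σ_{steel} = P / A = 85350 / 975 = 87.53 MPa.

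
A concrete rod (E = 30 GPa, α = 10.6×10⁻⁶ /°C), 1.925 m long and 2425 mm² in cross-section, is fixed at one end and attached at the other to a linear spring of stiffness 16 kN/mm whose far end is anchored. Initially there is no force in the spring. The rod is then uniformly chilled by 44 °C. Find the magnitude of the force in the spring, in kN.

P ≈ 10.1 kN

If the spring were absent the rod would shorten by αΔT L = 10.6×10⁻⁶ × 44 × 1925 = 0.8978 mm.
With a force P in the spring, the elastic change of the rod is PL/(AE) and that of the spring is P/k; compatibility requires their sum to equal δ_free.
So P = δ_free / [L/(AE) + 1/k] = 0.8978 / [ 1925/(2425×30×10³) + 1/(16×10³) ].
P = 0.8978 / 8.896×10⁻⁵ = 10090 N.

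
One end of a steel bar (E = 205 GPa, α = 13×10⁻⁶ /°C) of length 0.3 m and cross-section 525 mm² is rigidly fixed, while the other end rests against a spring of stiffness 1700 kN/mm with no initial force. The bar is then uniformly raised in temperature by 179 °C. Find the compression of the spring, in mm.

The unrestrained thermal change is αΔT L = 13×10⁻⁶ × 179 × 300 = 0.6981 mm.
Let P be the compressive force at the spring. The bar shortens elastically by PL/(AE) and the spring compresses by P/k; together these equal δ_free.
So P = δ_free / [L/(AE) + 1/k] = 0.6981 / [ 300/(525×205×10³) + 1/(1700×10³) ].
P = 0.6981 / 3.376×10⁻⁶ = 206800 N.
Spring compression = P/k = 206800/(1700×10³) = 0.1216 mm.

δ ≈ 0.122 mm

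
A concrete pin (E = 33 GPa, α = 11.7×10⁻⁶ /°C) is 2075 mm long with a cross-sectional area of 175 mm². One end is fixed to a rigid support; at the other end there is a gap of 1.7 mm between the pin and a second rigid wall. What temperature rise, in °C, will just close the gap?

Contact occurs when the free expansion equals the gap: αΔT L = 1.7 mm.
ΔT = 1.7 / (11.7×10⁻⁶ × 2075) = 70.02 °C.

ΔT ≈ 70 °C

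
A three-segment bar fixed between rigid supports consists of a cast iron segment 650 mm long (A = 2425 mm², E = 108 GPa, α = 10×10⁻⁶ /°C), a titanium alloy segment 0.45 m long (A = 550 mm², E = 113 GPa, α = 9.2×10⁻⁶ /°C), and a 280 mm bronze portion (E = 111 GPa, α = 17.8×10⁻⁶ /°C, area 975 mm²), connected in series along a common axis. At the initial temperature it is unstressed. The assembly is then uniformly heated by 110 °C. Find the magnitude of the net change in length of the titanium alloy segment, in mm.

Free thermal expansion of the whole bar: Σ αᵢΔT Lᵢ = 10×10⁻⁶×110×650 + 9.2×10⁻⁶×110×450 + 17.8×10⁻⁶×110×280 = 1.719 mm.
The walls prevent any net length change, so an axial force P (same in every segment) develops. Compatibility: P · Σ Lᵢ/(AᵢEᵢ) = δ_free.
Σ Lᵢ/(AᵢEᵢ) = 650/(2425×108×10³) + 450/(550×113×10³) + 280/(975×111×10³) = 1.231×10⁻⁵ mm/N.
P = 1.719 / 1.231×10⁻⁵ = 139600 N = 139.6 kN, compressive.
For the titanium alloy segment, free thermal change = 9.2×10⁻⁶×110×450 = 0.4554 mm and elastic change from P = 139600×450/(550×113×10³) = 1.011 mm; these oppose, so the net change is 0.556 mm (segment shortens).

|ΔL| ≈ 0.556 mm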